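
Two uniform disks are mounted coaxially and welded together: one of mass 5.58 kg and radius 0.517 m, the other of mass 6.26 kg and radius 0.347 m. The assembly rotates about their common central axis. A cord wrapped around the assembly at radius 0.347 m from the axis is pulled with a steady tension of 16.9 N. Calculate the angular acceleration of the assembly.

I = ½M₁R₁² + ½M₂R₂² = ½(5.58)(0.517)² + ½(6.26)(0.347)² = 1.123 kg·m².
τ = F r = (16.9)(0.347) = 5.864 N·m.
α = τ/I = 5.864/1.123 = 5.224 rad/s².

α ≈ 5.22 rad/s²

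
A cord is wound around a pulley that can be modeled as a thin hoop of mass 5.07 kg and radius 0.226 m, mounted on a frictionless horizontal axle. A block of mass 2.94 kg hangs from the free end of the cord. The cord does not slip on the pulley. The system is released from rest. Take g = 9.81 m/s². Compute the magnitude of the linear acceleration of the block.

a ≈ 3.60 m/s²

I = MR² = (5.07)(0.226)² = 0.2590 kg·m².
Block: mg − T = ma. Pulley: TR = Iα. No-slip: a = αR, so T = (I/R²)a = 5.070·a.
Then mg = (m + 5.070)a, so a = (2.94)(9.81)/(2.94 + 5.070) = 3.601 m/s².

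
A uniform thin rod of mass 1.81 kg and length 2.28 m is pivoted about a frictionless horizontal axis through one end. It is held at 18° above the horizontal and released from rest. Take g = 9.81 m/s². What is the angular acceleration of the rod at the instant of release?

About the pivot, I = (1/3)ML² = (1/3)(1.81)(2.28)² = 3.136 kg·m².
The weight acts at the center, a distance L/2 = 1.140 m from the pivot; τ = Mg(L/2) cos 18° = 19.25 N·m.
α = τ/I = 19.25/3.136 = 6.138 rad/s².

α ≈ 6.14 rad/s²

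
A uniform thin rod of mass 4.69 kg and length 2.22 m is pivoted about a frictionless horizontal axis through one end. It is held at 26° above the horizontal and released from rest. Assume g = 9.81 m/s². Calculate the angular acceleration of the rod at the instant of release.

About the pivot, I = (1/3)ML² = (1/3)(4.69)(2.22)² = 7.705 kg·m².
The weight acts at the center, a distance L/2 = 1.110 m from the pivot; τ = Mg(L/2) cos 26° = 45.90 N·m.
α = τ/I = 45.90/7.705 = 5.958 rad/s².

α ≈ 5.96 rad/s²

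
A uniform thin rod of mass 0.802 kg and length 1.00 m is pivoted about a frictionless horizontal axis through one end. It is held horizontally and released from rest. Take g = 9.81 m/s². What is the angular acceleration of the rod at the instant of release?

About the pivot, I = (1/3)ML² = (1/3)(0.802)(1.00)² = 0.2673 kg·m².
The weight acts at the center, a distance L/2 = 0.5000 m from the pivot; τ = Mg(L/2) = 3.934 N·m.
α = τ/I = 3.934/0.2673 = 14.72 rad/s².

α ≈ 14.7 rad/s²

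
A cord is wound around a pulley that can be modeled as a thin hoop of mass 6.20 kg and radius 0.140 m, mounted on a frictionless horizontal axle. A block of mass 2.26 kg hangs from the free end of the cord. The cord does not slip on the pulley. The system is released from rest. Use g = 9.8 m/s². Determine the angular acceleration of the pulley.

α ≈ 18.7 rad/s²

I = MR² = (6.20)(0.140)² = 0.1215 kg·m².
Block: mg − T = ma. Pulley: TR = Iα. No-slip: a = αR, so T = (I/R²)a = 6.200·a.
Then mg = (m + 6.200)a, so a = (2.26)(9.8)/(2.26 + 6.200) = 2.618 m/s².
α = a/R = 2.618/0.140 = 18.70 rad/s².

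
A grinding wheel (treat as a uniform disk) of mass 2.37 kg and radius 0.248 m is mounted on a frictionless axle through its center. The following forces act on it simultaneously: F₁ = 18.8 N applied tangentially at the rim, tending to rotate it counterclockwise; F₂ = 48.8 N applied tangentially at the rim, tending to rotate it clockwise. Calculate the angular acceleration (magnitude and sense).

I = ½MR² = (1/2)(2.37)(0.248)² = 0.07288 kg·m².
Taking counterclockwise as positive: τ₁ = +(18.8)(0.248) = +4.662 N·m; τ₂ = −(48.8)(0.248) = −12.10 N·m.
Net torque τ = -7.440 N·m.
α = τ/I = -7.440/0.07288 = -102.1 rad/s².

α ≈ 102 rad/s², clockwise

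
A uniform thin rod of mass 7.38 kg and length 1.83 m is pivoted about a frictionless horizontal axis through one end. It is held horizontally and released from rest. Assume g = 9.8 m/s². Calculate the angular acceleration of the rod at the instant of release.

About the pivot, I = (1/3)ML² = (1/3)(7.38)(1.83)² = 8.238 kg·m².
The weight acts at the center, a distance L/2 = 0.9150 m from the pivot; τ = Mg(L/2) = 66.18 N·m.
α = τ/I = 66.18/8.238 = 8.033 rad/s².
(Equivalently α = (3g/(2L)) = 8.033 rad/s².)

α ≈ 8.03 rad/s²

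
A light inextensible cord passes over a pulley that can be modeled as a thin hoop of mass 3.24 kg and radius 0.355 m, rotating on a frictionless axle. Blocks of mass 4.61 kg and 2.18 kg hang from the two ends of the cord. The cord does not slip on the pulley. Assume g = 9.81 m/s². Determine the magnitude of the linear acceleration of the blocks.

a ≈ 2.38 m/s²

I = MR² = (3.24)(0.355)² = 0.4083 kg·m².
Heavier block: m₁g − T₁ = m₁a. Lighter block: T₂ − m₂g = m₂a.
Pulley: (T₁ − T₂)R = Iα = I(a/R), so T₁ − T₂ = (I/R²)a = 1·M_p a = 3.240·a.
Adding the three: (m₁ − m₂)g = (m₁ + m₂ + 3.240)a, so a = (4.61 − 2.18)(9.81)/(4.61 + 2.18 + 3.240) = 2.377 m/s².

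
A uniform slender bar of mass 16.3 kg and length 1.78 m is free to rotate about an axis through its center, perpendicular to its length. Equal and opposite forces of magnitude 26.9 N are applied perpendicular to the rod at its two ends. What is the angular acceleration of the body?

I = (1/12)ML² = (1/12)(16.3)(1.78)² = 4.304 kg·m².
The couple gives τ = F·(L/2) + F·(L/2) = F L = (26.9)(1.78) = 47.88 N·m.
From τ = Iα: α = 47.88/4.304 = 11.13 rad/s².

α ≈ 11.1 rad/s²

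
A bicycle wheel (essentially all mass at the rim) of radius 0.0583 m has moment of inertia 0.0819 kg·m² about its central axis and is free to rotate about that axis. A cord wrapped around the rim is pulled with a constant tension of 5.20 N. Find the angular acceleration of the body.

α ≈ 3.70 rad/s²

τ = F R = (5.20)(0.0583) = 0.3032 N·m.
From τ = Iα: α = 0.3032/0.08190 = 3.702 rad/s².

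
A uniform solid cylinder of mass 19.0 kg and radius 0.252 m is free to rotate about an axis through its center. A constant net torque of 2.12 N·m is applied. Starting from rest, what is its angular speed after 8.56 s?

I = ½MR² = (1/2)(19.0)(0.252)² = 0.6033 kg·m².
α = τ/I = 2.12/0.6033 = 3.514 rad/s².
ω = ω₀ + αt = 0 + (3.514)(8.56) = 30.08 rad/s.

ω ≈ 30.1 rad/s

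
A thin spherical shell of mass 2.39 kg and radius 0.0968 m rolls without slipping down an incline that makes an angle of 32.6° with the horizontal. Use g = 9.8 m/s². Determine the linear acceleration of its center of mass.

a ≈ 3.17 m/s²

Translation along the incline: Mg sinθ − f = Ma.
Rotation about the center: fR = Iα with I = (2/3)MR². No-slip gives a = αR, so f = (I/R²)a = (2/3)M a.
Substituting: Mg sinθ = (1 + 0.6667)Ma, so a = g sinθ/(1 + 0.6667) = (9.8) sin 32.6° / 1.667 = 3.168 m/s².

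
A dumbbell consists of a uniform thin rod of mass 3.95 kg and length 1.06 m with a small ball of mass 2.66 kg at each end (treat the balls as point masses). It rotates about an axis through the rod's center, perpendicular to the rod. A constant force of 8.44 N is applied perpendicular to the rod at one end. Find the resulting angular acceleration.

I_rod = (1/12)ML² = (1/12)(3.95)(1.06)² = 0.3699 kg·m².
I_balls = 2·m·(L/2)² = 2(2.66)(0.5300)² = 1.494 kg·m².
Total I = 1.864 kg·m².
τ = F·(L/2) = (8.44)(0.530) = 4.473 N·m.
α = τ/I = 4.473/1.864 = 2.399 rad/s².

α ≈ 2.40 rad/s²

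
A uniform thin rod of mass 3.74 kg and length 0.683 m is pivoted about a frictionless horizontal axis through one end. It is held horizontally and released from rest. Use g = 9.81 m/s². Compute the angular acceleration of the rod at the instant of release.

α ≈ 21.5 rad/s²

About the pivot, I = (1/3)ML² = (1/3)(3.74)(0.683)² = 0.5816 kg·m².
The weight acts at the center, a distance L/2 = 0.3415 m from the pivot; τ = Mg(L/2) = 12.53 N·m.
α = τ/I = 12.53/0.5816 = 21.54 rad/s².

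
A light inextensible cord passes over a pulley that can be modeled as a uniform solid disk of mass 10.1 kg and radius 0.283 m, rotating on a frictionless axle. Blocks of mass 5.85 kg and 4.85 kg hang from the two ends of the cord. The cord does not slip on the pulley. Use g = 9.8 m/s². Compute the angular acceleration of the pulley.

α ≈ 2.20 rad/s²

I = ½MR² = (1/2)(10.1)(0.283)² = 0.4044 kg·m².
Heavier block: m₁g − T₁ = m₁a. Lighter block: T₂ − m₂g = m₂a.
Pulley: (T₁ − T₂)R = Iα = I(a/R), so T₁ − T₂ = (I/R²)a = (1/2)M_p a = 5.050·a.
Adding the three: (m₁ − m₂)g = (m₁ + m₂ + 5.050)a, so a = (5.85 − 4.85)(9.8)/(5.85 + 4.85 + 5.050) = 0.6222 m/s².
α = a/R = 0.6222/0.283 = 2.199 rad/s².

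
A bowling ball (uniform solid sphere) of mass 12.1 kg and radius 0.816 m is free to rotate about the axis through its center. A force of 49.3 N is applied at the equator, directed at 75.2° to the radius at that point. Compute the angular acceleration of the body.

α ≈ 12.1 rad/s²

I = (2/5)MR² = (2/5)(12.1)(0.816)² = 3.223 kg·m².
Only the tangential component produces torque: τ = F R sinθ = (49.3)(0.816) sin 75.2° = 38.89 N·m.
From τ = Iα: α = 38.89/3.223 = 12.07 rad/s².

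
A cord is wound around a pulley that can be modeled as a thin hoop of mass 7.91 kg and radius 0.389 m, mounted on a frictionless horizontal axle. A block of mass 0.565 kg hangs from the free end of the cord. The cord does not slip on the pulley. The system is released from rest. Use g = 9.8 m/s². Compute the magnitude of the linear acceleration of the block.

a ≈ 0.653 m/s²

I = MR² = (7.91)(0.389)² = 1.197 kg·m².
Block: mg − T = ma. Pulley: TR = Iα. No-slip: a = αR, so T = (I/R²)a = 7.910·a.
Then mg = (m + 7.910)a, so a = (0.565)(9.8)/(0.565 + 7.910) = 0.6533 m/s².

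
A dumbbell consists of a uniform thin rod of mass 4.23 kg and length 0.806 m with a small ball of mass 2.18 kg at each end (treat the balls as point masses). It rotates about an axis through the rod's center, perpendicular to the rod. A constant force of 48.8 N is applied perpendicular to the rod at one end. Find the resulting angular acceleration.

α ≈ 21.0 rad/s²

I_rod = (1/12)ML² = (1/12)(4.23)(0.806)² = 0.2290 kg·m².
I_balls = 2·m·(L/2)² = 2(2.18)(0.4030)² = 0.7081 kg·m².
Total I = 0.9371 kg·m².
τ = F·(L/2) = (48.8)(0.403) = 19.67 N·m.
α = τ/I = 19.67/0.9371 = 20.99 rad/s².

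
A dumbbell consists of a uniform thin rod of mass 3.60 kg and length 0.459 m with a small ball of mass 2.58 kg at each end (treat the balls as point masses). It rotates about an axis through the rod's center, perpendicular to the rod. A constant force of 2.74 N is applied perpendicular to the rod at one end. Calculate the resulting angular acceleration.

I_rod = (1/12)ML² = (1/12)(3.60)(0.459)² = 0.06320 kg·m².
I_balls = 2·m·(L/2)² = 2(2.58)(0.2295)² = 0.2718 kg·m².
Total I = 0.3350 kg·m².
τ = F·(L/2) = (2.74)(0.230) = 0.6288 N·m.
α = τ/I = 0.6288/0.3350 = 1.877 rad/s².

α ≈ 1.88 rad/s²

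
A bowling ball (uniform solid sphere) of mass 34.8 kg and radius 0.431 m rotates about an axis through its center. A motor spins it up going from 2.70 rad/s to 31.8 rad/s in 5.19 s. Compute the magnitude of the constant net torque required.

I = (2/5)MR² = (2/5)(34.8)(0.431)² = 2.586 kg·m².
α = Δω/Δt = (31.8 − 2.70)/5.19 = 5.607 rad/s².
τ = Iα = (2.586)(5.607) = 14.50 N·m.

τ ≈ 14.5 N·m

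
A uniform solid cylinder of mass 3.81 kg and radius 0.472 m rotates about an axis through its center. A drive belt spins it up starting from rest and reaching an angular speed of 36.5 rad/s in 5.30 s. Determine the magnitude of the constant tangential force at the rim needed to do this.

I = ½MR² = (1/2)(3.81)(0.472)² = 0.4244 kg·m².
α = Δω/Δt = (36.5 − 0)/5.30 = 6.887 rad/s².
The required torque is τ = Iα = (0.4244)(6.887) = 2.923 N·m.
A tangential force at the rim gives τ = FR, so F = τ/R = 2.923/0.472 = 6.192 N.

F ≈ 6.19 N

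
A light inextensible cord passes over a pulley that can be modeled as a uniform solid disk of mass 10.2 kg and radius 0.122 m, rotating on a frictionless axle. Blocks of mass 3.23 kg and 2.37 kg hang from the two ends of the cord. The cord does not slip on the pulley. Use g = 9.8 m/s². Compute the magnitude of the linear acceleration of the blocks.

a ≈ 0.788 m/s²

I = ½MR² = (1/2)(10.2)(0.122)² = 0.07591 kg·m².
Heavier block: m₁g − T₁ = m₁a. Lighter block: T₂ − m₂g = m₂a.
Pulley: (T₁ − T₂)R = Iα = I(a/R), so T₁ − T₂ = (I/R²)a = (1/2)M_p a = 5.100·a.
Adding the three: (m₁ − m₂)g = (m₁ + m₂ + 5.100)a, so a = (3.23 − 2.37)(9.8)/(3.23 + 2.37 + 5.100) = 0.7877 m/s².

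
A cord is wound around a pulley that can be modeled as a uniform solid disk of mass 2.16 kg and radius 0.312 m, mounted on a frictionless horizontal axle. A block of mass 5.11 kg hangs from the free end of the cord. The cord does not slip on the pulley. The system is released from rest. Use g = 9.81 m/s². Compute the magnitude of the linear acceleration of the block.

a ≈ 8.10 m/s²

I = ½MR² = (1/2)(2.16)(0.312)² = 0.1051 kg·m².
Block: mg − T = ma. Pulley: TR = Iα. No-slip: a = αR, so T = (I/R²)a = 1.080·a.
Then mg = (m + 1.080)a, so a = (5.11)(9.81)/(5.11 + 1.080) = 8.098 m/s².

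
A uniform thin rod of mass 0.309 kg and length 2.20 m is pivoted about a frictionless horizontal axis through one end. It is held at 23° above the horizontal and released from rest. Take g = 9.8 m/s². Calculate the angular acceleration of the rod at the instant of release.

α ≈ 6.15 rad/s²

About the pivot, I = (1/3)ML² = (1/3)(0.309)(2.20)² = 0.4985 kg·m².
The weight acts at the center, a distance L/2 = 1.100 m from the pivot; τ = Mg(L/2) cos 23° = 3.066 N·m.
α = τ/I = 3.066/0.4985 = 6.151 rad/s².
(Equivalently α = (3g/(2L)) cos 23° = 6.151 rad/s².)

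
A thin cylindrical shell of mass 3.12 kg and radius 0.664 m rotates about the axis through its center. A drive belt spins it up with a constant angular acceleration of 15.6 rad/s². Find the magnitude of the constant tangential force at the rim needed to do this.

I = MR² = (3.12)(0.664)² = 1.376 kg·m².
The required torque is τ = Iα = (1.376)(15.60) = 21.46 N·m.
A tangential force at the rim gives τ = FR, so F = τ/R = 21.46/0.664 = 32.32 N.

F ≈ 32.3 N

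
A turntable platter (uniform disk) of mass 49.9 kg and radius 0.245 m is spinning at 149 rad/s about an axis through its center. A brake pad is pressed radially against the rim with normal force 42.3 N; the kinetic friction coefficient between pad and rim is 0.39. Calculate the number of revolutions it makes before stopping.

≈ 655 revolutions

I = ½MR² = (1/2)(49.9)(0.245)² = 1.498 kg·m².
Friction force f = μN = (0.39)(42.3) = 16.50 N at the rim; torque magnitude τ = fR = 4.042 N·m, opposing ω.
|α| = τ/I = 4.042/1.498 = 2.699 rad/s² (deceleration).
ω² = ω₀² − 2|α|θ with ω = 0 ⇒ θ = ω₀²/(2|α|) = 4113 rad = 654.6 rev.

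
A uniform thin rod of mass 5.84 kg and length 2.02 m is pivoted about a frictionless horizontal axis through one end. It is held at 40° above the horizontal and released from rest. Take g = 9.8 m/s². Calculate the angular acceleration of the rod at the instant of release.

About the pivot, I = (1/3)ML² = (1/3)(5.84)(2.02)² = 7.943 kg·m².
The weight acts at the center, a distance L/2 = 1.010 m from the pivot; τ = Mg(L/2) cos 40° = 44.28 N·m.
α = τ/I = 44.28/7.943 = 5.575 rad/s².

α ≈ 5.57 rad/s²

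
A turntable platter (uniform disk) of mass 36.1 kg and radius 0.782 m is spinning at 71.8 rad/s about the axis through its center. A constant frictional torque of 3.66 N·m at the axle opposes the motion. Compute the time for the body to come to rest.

t ≈ 217 s

I = ½MR² = (1/2)(36.1)(0.782)² = 11.04 kg·m².
The net torque has magnitude 3.66 N·m, opposing ω.
|α| = τ/I = 3.660/11.04 = 0.3316 rad/s² (deceleration).
0 = ω₀ − |α|t ⇒ t = ω₀/|α| = 71.8/0.3316 = 216.5 s.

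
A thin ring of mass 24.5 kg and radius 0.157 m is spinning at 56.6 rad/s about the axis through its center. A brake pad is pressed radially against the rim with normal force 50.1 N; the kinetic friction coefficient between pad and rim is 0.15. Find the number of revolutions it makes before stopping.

I = MR² = (24.5)(0.157)² = 0.6039 kg·m².
Friction force f = μN = (0.15)(50.1) = 7.515 N at the rim; torque magnitude τ = fR = 1.180 N·m, opposing ω.
|α| = τ/I = 1.180/0.6039 = 1.954 rad/s² (deceleration).
ω² = ω₀² − 2|α|θ with ω = 0 ⇒ θ = ω₀²/(2|α|) = 819.9 rad = 130.5 rev.

≈ 130 revolutions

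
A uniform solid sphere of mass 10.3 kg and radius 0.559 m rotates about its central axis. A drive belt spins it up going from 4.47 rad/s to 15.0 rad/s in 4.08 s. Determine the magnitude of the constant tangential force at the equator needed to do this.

I = (2/5)MR² = (2/5)(10.3)(0.559)² = 1.287 kg·m².
α = Δω/Δt = (15.0 − 4.47)/4.08 = 2.581 rad/s².
The required torque is τ = Iα = (1.287)(2.581) = 3.323 N·m.
A tangential force at the equator gives τ = FR, so F = τ/R = 3.323/0.559 = 5.944 N.

F ≈ 5.94 N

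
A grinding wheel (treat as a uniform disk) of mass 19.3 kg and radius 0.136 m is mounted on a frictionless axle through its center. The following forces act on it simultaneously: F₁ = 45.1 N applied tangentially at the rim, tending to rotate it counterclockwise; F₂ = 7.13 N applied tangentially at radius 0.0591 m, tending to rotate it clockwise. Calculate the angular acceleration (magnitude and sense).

α ≈ 32.0 rad/s², counterclockwise

I = ½MR² = (1/2)(19.3)(0.136)² = 0.1785 kg·m².
Taking counterclockwise as positive: τ₁ = +(45.1)(0.136) = +6.134 N·m; τ₂ = −(7.13)(0.0591) = −0.4214 N·m.
Net torque τ = 5.712 N·m.
α = τ/I = 5.712/0.1785 = 32.00 rad/s².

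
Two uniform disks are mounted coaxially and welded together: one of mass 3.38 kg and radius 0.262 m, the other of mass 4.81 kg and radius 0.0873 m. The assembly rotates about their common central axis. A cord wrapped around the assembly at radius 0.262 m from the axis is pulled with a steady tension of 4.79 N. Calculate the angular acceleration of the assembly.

I = ½M₁R₁² + ½M₂R₂² = ½(3.38)(0.262)² + ½(4.81)(0.0873)² = 0.1343 kg·m².
τ = F r = (4.79)(0.262) = 1.255 N·m.
α = τ/I = 1.255/0.1343 = 9.342 rad/s².

α ≈ 9.34 rad/s²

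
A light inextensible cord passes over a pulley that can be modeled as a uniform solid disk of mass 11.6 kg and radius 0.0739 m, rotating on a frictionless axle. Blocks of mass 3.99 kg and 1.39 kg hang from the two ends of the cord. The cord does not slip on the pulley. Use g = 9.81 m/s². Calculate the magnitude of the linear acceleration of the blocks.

I = ½MR² = (1/2)(11.6)(0.0739)² = 0.03168 kg·m².
Heavier block: m₁g − T₁ = m₁a. Lighter block: T₂ − m₂g = m₂a.
Pulley: (T₁ − T₂)R = Iα = I(a/R), so T₁ − T₂ = (I/R²)a = (1/2)M_p a = 5.800·a.
Adding the three: (m₁ − m₂)g = (m₁ + m₂ + 5.800)a, so a = (3.99 − 1.39)(9.81)/(3.99 + 1.39 + 5.800) = 2.281 m/s².

a ≈ 2.28 m/s²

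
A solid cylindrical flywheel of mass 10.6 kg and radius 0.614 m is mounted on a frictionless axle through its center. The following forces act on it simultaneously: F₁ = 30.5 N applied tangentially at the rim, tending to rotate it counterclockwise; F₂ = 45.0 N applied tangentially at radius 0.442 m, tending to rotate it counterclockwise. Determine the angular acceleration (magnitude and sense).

I = ½MR² = (1/2)(10.6)(0.614)² = 1.998 kg·m².
Taking counterclockwise as positive: τ₁ = +(30.5)(0.614) = +18.73 N·m; τ₂ = +(45.0)(0.442) = +19.89 N·m.
Net torque τ = 38.62 N·m.
α = τ/I = 38.62/1.998 = 19.33 rad/s².

α ≈ 19.3 rad/s², counterclockwise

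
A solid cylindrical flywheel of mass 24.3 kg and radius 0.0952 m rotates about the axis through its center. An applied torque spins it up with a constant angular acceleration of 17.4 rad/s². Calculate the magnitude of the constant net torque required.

I = ½MR² = (1/2)(24.3)(0.0952)² = 0.1101 kg·m².
τ = Iα = (0.1101)(17.40) = 1.916 N·m.

τ ≈ 1.92 N·m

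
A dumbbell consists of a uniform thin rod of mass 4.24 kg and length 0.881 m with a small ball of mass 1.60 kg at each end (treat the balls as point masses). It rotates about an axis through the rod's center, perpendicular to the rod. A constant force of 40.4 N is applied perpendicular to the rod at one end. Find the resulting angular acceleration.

α ≈ 19.9 rad/s²

I_rod = (1/12)ML² = (1/12)(4.24)(0.881)² = 0.2742 kg·m².
I_balls = 2·m·(L/2)² = 2(1.60)(0.4405)² = 0.6209 kg·m².
Total I = 0.8952 kg·m².
τ = F·(L/2) = (40.4)(0.441) = 17.80 N·m.
α = τ/I = 17.80/0.8952 = 19.88 rad/s².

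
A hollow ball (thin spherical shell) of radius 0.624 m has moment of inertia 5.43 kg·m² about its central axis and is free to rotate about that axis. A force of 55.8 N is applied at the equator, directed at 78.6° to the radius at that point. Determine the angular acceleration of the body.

α ≈ 6.29 rad/s²

Only the tangential component produces torque: τ = F R sinθ = (55.8)(0.624) sin 78.6° = 34.13 N·m.
From τ = Iα: α = 34.13/5.430 = 6.286 rad/s².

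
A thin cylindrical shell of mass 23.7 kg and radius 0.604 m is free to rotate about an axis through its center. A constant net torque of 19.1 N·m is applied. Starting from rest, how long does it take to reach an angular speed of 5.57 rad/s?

I = MR² = (23.7)(0.604)² = 8.646 kg·m².
α = τ/I = 19.1/8.646 = 2.209 rad/s².
ω = αt ⇒ t = ω/α = 5.57/2.209 = 2.521 s.

t ≈ 2.52 s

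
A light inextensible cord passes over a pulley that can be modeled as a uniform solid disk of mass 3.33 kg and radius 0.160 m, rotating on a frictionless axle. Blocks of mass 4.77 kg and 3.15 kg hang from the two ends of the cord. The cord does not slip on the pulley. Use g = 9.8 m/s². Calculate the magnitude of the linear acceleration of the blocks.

a ≈ 1.66 m/s²

I = ½MR² = (1/2)(3.33)(0.160)² = 0.04262 kg·m².
Heavier block: m₁g − T₁ = m₁a. Lighter block: T₂ − m₂g = m₂a.
Pulley: (T₁ − T₂)R = Iα = I(a/R), so T₁ − T₂ = (I/R²)a = (1/2)M_p a = 1.665·a.
Adding the three: (m₁ − m₂)g = (m₁ + m₂ + 1.665)a, so a = (4.77 − 3.15)(9.8)/(4.77 + 3.15 + 1.665) = 1.656 m/s².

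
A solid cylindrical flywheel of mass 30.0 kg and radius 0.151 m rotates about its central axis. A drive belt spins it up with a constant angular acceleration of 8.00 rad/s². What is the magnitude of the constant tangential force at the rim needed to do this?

F ≈ 18.1 N

I = ½MR² = (1/2)(30.0)(0.151)² = 0.3420 kg·m².
The required torque is τ = Iα = (0.3420)(8.000) = 2.736 N·m.
A tangential force at the rim gives τ = FR, so F = τ/R = 2.736/0.151 = 18.12 N.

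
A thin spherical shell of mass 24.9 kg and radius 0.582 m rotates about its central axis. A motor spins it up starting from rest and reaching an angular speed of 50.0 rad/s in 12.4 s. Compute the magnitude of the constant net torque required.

τ ≈ 22.7 N·m

I = (2/3)MR² = (2/3)(24.9)(0.582)² = 5.623 kg·m².
α = Δω/Δt = (50.0 − 0)/12.4 = 4.032 rad/s².
τ = Iα = (5.623)(4.032) = 22.67 N·m.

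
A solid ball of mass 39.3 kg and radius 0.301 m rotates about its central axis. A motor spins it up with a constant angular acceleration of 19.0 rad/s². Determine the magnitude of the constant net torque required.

I = (2/5)MR² = (2/5)(39.3)(0.301)² = 1.424 kg·m².
τ = Iα = (1.424)(19.00) = 27.06 N·m.

τ ≈ 27.1 N·m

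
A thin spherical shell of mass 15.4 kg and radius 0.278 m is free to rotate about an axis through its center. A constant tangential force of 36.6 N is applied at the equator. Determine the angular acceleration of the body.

I = (2/3)MR² = (2/3)(15.4)(0.278)² = 0.7934 kg·m².
τ = F R = (36.6)(0.278) = 10.17 N·m.
Newton's second law for rotation, τ = Iα, gives α = τ/I = 10.17/0.7934 = 12.82 rad/s².

α ≈ 12.8 rad/s²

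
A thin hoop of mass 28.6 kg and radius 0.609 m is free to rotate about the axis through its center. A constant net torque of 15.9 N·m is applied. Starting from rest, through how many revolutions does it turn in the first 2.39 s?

I = MR² = (28.6)(0.609)² = 10.61 kg·m².
α = τ/I = 15.9/10.61 = 1.499 rad/s².
θ = ½αt² = ½(1.499)(2.39)² = 4.281 rad.
Revolutions = θ/(2π) = 0.6814.

≈ 0.681 revolutions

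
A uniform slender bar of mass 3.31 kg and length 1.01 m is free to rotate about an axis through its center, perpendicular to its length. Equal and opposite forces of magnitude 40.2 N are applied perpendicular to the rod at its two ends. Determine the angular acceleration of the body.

α ≈ 144 rad/s²

I = (1/12)ML² = (1/12)(3.31)(1.01)² = 0.2814 kg·m².
The couple gives τ = F·(L/2) + F·(L/2) = F L = (40.2)(1.01) = 40.60 N·m.
Newton's second law for rotation, τ = Iα, gives α = τ/I = 40.60/0.2814 = 144.3 rad/s².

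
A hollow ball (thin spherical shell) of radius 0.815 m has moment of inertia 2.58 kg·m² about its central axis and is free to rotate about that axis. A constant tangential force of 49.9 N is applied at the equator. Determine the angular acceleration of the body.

α ≈ 15.8 rad/s²

τ = F R = (49.9)(0.815) = 40.67 N·m.
Newton's second law for rotation, τ = Iα, gives α = τ/I = 40.67/2.580 = 15.76 rad/s².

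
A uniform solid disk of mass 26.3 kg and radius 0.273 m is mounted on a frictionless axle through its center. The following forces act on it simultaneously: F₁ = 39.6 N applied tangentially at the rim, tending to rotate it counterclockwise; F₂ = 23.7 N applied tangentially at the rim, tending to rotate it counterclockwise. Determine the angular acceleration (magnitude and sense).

α ≈ 17.6 rad/s², counterclockwise

I = ½MR² = (1/2)(26.3)(0.273)² = 0.9801 kg·m².
Taking counterclockwise as positive: τ₁ = +(39.6)(0.273) = +10.81 N·m; τ₂ = +(23.7)(0.273) = +6.470 N·m.
Net torque τ = 17.28 N·m.
α = τ/I = 17.28/0.9801 = 17.63 rad/s².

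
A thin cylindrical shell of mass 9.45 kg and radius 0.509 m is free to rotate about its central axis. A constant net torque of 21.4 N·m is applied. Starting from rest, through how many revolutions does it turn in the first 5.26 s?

≈ 19.2 revolutions

I = MR² = (9.45)(0.509)² = 2.448 kg·m².
α = τ/I = 21.4/2.448 = 8.741 rad/s².
θ = ½αt² = ½(8.741)(5.26)² = 120.9 rad.
Revolutions = θ/(2π) = 19.24.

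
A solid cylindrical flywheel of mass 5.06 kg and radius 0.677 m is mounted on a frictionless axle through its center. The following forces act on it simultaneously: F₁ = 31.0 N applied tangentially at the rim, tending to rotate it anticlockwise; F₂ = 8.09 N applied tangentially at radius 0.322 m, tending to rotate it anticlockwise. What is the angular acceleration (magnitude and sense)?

I = ½MR² = (1/2)(5.06)(0.677)² = 1.160 kg·m².
Taking anticlockwise as positive: τ₁ = +(31.0)(0.677) = +20.99 N·m; τ₂ = +(8.09)(0.322) = +2.605 N·m.
Net torque τ = 23.59 N·m.
α = τ/I = 23.59/1.160 = 20.35 rad/s².

α ≈ 20.3 rad/s², anticlockwise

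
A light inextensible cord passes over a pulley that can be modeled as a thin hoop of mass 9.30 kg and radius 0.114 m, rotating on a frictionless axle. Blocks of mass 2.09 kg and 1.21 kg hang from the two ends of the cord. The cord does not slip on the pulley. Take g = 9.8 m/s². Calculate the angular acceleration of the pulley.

α ≈ 6.00 rad/s²

I = MR² = (9.30)(0.114)² = 0.1209 kg·m².
Heavier block: m₁g − T₁ = m₁a. Lighter block: T₂ − m₂g = m₂a.
Pulley: (T₁ − T₂)R = Iα = I(a/R), so T₁ − T₂ = (I/R²)a = 1·M_p a = 9.300·a.
Adding the three: (m₁ − m₂)g = (m₁ + m₂ + 9.300)a, so a = (2.09 − 1.21)(9.8)/(2.09 + 1.21 + 9.300) = 0.6844 m/s².
α = a/R = 0.6844/0.114 = 6.004 rad/s².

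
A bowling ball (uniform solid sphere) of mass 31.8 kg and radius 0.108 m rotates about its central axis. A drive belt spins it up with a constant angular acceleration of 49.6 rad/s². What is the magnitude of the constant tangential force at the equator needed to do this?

F ≈ 68.1 N

I = (2/5)MR² = (2/5)(31.8)(0.108)² = 0.1484 kg·m².
The required torque is τ = Iα = (0.1484)(49.60) = 7.359 N·m.
A tangential force at the equator gives τ = FR, so F = τ/R = 7.359/0.108 = 68.14 N.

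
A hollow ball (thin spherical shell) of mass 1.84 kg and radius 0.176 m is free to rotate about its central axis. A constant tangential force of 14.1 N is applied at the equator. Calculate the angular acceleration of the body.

α ≈ 65.3 rad/s²

I = (2/3)MR² = (2/3)(1.84)(0.176)² = 0.03800 kg·m².
τ = F R = (14.1)(0.176) = 2.482 N·m.
Newton's second law for rotation, τ = Iα, gives α = τ/I = 2.482/0.03800 = 65.31 rad/s².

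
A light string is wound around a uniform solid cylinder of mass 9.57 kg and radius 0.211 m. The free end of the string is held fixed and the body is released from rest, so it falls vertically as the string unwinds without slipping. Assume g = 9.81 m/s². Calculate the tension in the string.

Translation: Mg − T = Ma. Rotation about the center: TR = Iα with I = ½MR².
With a = αR: T = (I/R²)a = (1/2)M a, so Mg = (1 + 0.5000)Ma.
a = g/(1 + 0.5000) = 9.81/1.500 = 6.540 m/s².
T = 0.5000·M·a = (0.5000)(9.57)(6.540) = 31.29 N.

T ≈ 31.3 N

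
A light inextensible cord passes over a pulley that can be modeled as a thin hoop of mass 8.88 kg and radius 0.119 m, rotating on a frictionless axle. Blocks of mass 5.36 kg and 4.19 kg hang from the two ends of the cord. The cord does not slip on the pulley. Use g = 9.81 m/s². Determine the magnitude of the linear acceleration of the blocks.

a ≈ 0.623 m/s²

I = MR² = (8.88)(0.119)² = 0.1257 kg·m².
Heavier block: m₁g − T₁ = m₁a. Lighter block: T₂ − m₂g = m₂a.
Pulley: (T₁ − T₂)R = Iα = I(a/R), so T₁ − T₂ = (I/R²)a = 1·M_p a = 8.880·a.
Adding the three: (m₁ − m₂)g = (m₁ + m₂ + 8.880)a, so a = (5.36 − 4.19)(9.81)/(5.36 + 4.19 + 8.880) = 0.6228 m/s².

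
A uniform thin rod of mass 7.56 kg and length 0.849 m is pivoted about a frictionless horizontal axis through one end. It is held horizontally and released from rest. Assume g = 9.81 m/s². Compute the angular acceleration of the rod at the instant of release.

α ≈ 17.3 rad/s²

About the pivot, I = (1/3)ML² = (1/3)(7.56)(0.849)² = 1.816 kg·m².
The weight acts at the center, a distance L/2 = 0.4245 m from the pivot; τ = Mg(L/2) = 31.48 N·m.
α = τ/I = 31.48/1.816 = 17.33 rad/s².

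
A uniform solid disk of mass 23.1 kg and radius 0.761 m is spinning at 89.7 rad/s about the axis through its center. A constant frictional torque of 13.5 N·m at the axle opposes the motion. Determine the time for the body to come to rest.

I = ½MR² = (1/2)(23.1)(0.761)² = 6.689 kg·m².
The net torque has magnitude 13.5 N·m, opposing ω.
|α| = τ/I = 13.50/6.689 = 2.018 rad/s² (deceleration).
0 = ω₀ − |α|t ⇒ t = ω₀/|α| = 89.7/2.018 = 44.44 s.

t ≈ 44.4 s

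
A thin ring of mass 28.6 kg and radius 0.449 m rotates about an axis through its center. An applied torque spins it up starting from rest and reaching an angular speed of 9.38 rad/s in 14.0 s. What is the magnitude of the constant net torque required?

τ ≈ 3.86 N·m

I = MR² = (28.6)(0.449)² = 5.766 kg·m².
α = Δω/Δt = (9.38 − 0)/14.0 = 0.6700 rad/s².
τ = Iα = (5.766)(0.6700) = 3.863 N·m.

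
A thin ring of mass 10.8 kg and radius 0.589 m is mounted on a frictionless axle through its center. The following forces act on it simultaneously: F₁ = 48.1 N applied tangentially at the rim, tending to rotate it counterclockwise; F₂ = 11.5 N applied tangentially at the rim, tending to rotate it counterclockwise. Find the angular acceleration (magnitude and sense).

I = MR² = (10.8)(0.589)² = 3.747 kg·m².
Taking counterclockwise as positive: τ₁ = +(48.1)(0.589) = +28.33 N·m; τ₂ = +(11.5)(0.589) = +6.773 N·m.
Net torque τ = 35.10 N·m.
α = τ/I = 35.10/3.747 = 9.369 rad/s².

α ≈ 9.37 rad/s², counterclockwise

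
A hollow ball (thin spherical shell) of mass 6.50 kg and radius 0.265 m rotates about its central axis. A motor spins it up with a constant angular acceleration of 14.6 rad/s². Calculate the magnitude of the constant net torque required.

I = (2/3)MR² = (2/3)(6.50)(0.265)² = 0.3043 kg·m².
τ = Iα = (0.3043)(14.60) = 4.443 N·m.

τ ≈ 4.44 N·m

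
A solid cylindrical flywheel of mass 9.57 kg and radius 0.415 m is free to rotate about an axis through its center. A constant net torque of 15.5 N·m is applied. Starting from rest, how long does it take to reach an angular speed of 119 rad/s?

I = ½MR² = (1/2)(9.57)(0.415)² = 0.8241 kg·m².
α = τ/I = 15.5/0.8241 = 18.81 rad/s².
ω = αt ⇒ t = ω/α = 119/18.81 = 6.327 s.

t ≈ 6.33 s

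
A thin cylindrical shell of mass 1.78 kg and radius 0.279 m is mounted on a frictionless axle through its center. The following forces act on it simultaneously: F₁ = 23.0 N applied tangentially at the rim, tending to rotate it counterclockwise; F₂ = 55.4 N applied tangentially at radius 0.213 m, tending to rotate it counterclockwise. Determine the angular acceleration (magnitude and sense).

α ≈ 131 rad/s², counterclockwise

I = MR² = (1.78)(0.279)² = 0.1386 kg·m².
Taking counterclockwise as positive: τ₁ = +(23.0)(0.279) = +6.417 N·m; τ₂ = +(55.4)(0.213) = +11.80 N·m.
Net torque τ = 18.22 N·m.
α = τ/I = 18.22/0.1386 = 131.5 rad/s².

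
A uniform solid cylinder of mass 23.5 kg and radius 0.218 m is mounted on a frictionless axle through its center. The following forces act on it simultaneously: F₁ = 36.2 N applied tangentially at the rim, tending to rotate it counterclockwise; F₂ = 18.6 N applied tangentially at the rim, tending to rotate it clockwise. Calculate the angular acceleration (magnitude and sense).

I = ½MR² = (1/2)(23.5)(0.218)² = 0.5584 kg·m².
Taking counterclockwise as positive: τ₁ = +(36.2)(0.218) = +7.892 N·m; τ₂ = −(18.6)(0.218) = −4.055 N·m.
Net torque τ = 3.837 N·m.
α = τ/I = 3.837/0.5584 = 6.871 rad/s².

α ≈ 6.87 rad/s², counterclockwise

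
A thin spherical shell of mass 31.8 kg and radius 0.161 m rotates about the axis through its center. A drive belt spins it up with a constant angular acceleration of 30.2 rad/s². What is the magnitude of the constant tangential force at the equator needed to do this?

I = (2/3)MR² = (2/3)(31.8)(0.161)² = 0.5495 kg·m².
The required torque is τ = Iα = (0.5495)(30.20) = 16.60 N·m.
A tangential force at the equator gives τ = FR, so F = τ/R = 16.60/0.161 = 103.1 N.

F ≈ 103 N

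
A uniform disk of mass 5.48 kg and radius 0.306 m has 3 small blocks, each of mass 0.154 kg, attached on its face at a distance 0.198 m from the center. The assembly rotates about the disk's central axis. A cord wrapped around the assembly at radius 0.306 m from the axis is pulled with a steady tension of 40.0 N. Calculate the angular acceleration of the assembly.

α ≈ 44.6 rad/s²

I_disk = ½MR² = ½(5.48)(0.306)² = 0.2566 kg·m².
I_blocks = 3·m·r² = 3(0.154)(0.198)² = 0.01811 kg·m².
Total I = 0.2747 kg·m².
τ = F r = (40.0)(0.306) = 12.24 N·m.
α = τ/I = 12.24/0.2747 = 44.56 rad/s².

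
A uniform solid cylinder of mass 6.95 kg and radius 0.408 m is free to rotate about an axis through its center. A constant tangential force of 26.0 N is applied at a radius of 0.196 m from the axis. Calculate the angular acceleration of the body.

α ≈ 8.81 rad/s²

I = ½MR² = (1/2)(6.95)(0.408)² = 0.5785 kg·m².
τ = F·r = (26.0)(0.196) = 5.096 N·m.
Newton's second law for rotation, τ = Iα, gives α = τ/I = 5.096/0.5785 = 8.810 rad/s².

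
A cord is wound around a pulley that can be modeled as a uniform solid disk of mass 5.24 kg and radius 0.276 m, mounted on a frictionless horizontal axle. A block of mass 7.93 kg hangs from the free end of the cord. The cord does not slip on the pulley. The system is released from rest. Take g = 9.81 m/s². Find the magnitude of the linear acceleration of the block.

I = ½MR² = (1/2)(5.24)(0.276)² = 0.1996 kg·m².
Block: mg − T = ma. Pulley: TR = Iα. No-slip: a = αR, so T = (I/R²)a = 2.620·a.
Then mg = (m + 2.620)a, so a = (7.93)(9.81)/(7.93 + 2.620) = 7.374 m/s².

a ≈ 7.37 m/s²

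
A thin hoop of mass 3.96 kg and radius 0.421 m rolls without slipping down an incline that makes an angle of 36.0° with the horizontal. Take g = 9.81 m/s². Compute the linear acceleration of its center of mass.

a ≈ 2.88 m/s²

Translation along the incline: Mg sinθ − f = Ma.
Rotation about the center: fR = Iα with I = MR². No-slip gives a = αR, so f = (I/R²)a = M a.
Substituting: Mg sinθ = (1 + 1.000)Ma, so a = g sinθ/(1 + 1.000) = (9.81) sin 36.0° / 2.000 = 2.883 m/s².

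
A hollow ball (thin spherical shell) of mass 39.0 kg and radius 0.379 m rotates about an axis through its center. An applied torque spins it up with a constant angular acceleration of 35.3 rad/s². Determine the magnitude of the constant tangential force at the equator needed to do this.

F ≈ 348 N

I = (2/3)MR² = (2/3)(39.0)(0.379)² = 3.735 kg·m².
The required torque is τ = Iα = (3.735)(35.30) = 131.8 N·m.
A tangential force at the equator gives τ = FR, so F = τ/R = 131.8/0.379 = 347.8 N.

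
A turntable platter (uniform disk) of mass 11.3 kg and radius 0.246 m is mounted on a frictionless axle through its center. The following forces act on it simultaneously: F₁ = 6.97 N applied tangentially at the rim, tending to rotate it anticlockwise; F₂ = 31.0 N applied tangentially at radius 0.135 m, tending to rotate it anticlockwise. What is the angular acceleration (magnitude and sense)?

I = ½MR² = (1/2)(11.3)(0.246)² = 0.3419 kg·m².
Taking anticlockwise as positive: τ₁ = +(6.97)(0.246) = +1.715 N·m; τ₂ = +(31.0)(0.135) = +4.185 N·m.
Net torque τ = 5.900 N·m.
α = τ/I = 5.900/0.3419 = 17.25 rad/s².

α ≈ 17.3 rad/s², anticlockwise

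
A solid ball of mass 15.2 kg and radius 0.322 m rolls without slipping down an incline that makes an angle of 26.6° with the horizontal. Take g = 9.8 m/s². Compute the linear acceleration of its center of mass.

a ≈ 3.13 m/s²

Translation along the incline: Mg sinθ − f = Ma.
Rotation about the center: fR = Iα with I = (2/5)MR². No-slip gives a = αR, so f = (I/R²)a = (2/5)M a.
Substituting: Mg sinθ = (1 + 0.4000)Ma, so a = g sinθ/(1 + 0.4000) = (9.8) sin 26.6° / 1.400 = 3.134 m/s².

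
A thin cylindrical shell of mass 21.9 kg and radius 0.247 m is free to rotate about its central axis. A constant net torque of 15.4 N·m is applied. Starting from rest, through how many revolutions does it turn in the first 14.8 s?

I = MR² = (21.9)(0.247)² = 1.336 kg·m².
α = τ/I = 15.4/1.336 = 11.53 rad/s².
θ = ½αt² = ½(11.53)(14.8)² = 1262 rad.
Revolutions = θ/(2π) = 200.9.

≈ 201 revolutions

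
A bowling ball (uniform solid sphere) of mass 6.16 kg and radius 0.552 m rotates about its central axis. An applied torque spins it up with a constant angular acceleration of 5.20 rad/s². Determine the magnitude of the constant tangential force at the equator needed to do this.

I = (2/5)MR² = (2/5)(6.16)(0.552)² = 0.7508 kg·m².
The required torque is τ = Iα = (0.7508)(5.200) = 3.904 N·m.
A tangential force at the equator gives τ = FR, so F = τ/R = 3.904/0.552 = 7.073 N.

F ≈ 7.07 N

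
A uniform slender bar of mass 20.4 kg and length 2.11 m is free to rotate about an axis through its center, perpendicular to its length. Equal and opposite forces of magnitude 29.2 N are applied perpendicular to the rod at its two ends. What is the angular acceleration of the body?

α ≈ 8.14 rad/s²

I = (1/12)ML² = (1/12)(20.4)(2.11)² = 7.569 kg·m².
The couple gives τ = F·(L/2) + F·(L/2) = F L = (29.2)(2.11) = 61.61 N·m.
From τ = Iα: α = 61.61/7.569 = 8.141 rad/s².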